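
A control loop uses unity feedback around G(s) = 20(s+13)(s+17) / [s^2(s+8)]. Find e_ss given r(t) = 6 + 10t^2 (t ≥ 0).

8/221

Two free integrators in G(s): this is a type 2 system. By superposition:
  • 6: tracked with zero error.
  • 10t^2: e_ss = 20/K_a with K_a=552.5 → 8/221.
Total e_ss = 8/221.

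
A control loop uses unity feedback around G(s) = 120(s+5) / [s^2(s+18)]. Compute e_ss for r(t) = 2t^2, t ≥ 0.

0.12

G(s) has two factors of s in the denominator, so the system is type 2.
K_a = lim_{s→0} s^2·G(s) = 120·5 / (18) = 100/3.
r(t) = 2t^2 gives R(s) = 4/s^3.
e_ss = 4/K_a = 4/(100/3) = 0.12.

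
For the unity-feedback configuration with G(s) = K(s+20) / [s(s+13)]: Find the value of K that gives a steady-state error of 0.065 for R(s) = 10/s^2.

One free integrator in G(s): this is a type 1 system.
K_v = lim_{s→0} s·G(s) = K·20 / (13) = (20/13)·K.
e_ss = 10/K_v = 0.065 ⇒ K_v = 2000/13 ⇒ K = (2000/13)/(20/13) = 100.

100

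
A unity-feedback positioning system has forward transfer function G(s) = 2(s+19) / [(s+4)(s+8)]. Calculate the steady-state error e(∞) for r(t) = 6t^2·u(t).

infinity

System type = 0 (no poles at s=0).
For a type-0 system K_a = 0, so e_ss to a parabolic input is unbounded.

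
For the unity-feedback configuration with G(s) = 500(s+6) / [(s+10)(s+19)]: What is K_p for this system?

G(s) has no factors of s in the denominator, so the system is type 0.
K_p = lim_{s→0} G(s) = 500·6 / (10·19) = 300/19.

300/19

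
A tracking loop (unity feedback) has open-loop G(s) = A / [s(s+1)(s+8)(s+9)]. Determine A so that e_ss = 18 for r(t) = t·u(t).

The open loop has one pole at the origin → type 1 system.
K_v = lim_{s→0} s·G(s) = A / (1·8·9) = (1/72)·A.
e_ss = 1/K_v = 18 ⇒ K_v = 1/18 ⇒ A = (1/18)/(1/72) = 4.

4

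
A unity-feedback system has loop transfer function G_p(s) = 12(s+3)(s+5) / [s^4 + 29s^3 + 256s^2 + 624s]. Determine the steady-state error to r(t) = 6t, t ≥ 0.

The denominator has no term below 624s — 1 pole at s=0, type 1.
K_v = lim_{s→0} s·G_p(s) = 12·3·5 / 624 = 15/52.
e_ss = 6/K_v = 6/(15/52) = 20.8.

20.8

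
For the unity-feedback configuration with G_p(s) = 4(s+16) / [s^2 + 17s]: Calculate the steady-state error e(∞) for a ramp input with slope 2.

17/32

The denominator has no term below 17s — 1 pole at s=0, type 1.
K_v = lim_{s→0} s·G_p(s) = 4·16 / 17 = 64/17.
e_ss = 2/K_v = 2/(64/17) = 17/32.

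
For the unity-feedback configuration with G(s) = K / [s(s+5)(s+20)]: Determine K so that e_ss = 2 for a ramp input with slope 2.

100

G(s) has one factor of s in the denominator, so the system is type 1.
K_v = lim_{s→0} s·G(s) = K / (5·20) = 0.01·K.
e_ss = 2/K_v = 2 ⇒ K_v = 1 ⇒ K = 1/0.01 = 100.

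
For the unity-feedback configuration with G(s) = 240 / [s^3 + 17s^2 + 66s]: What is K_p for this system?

K_p = lim_{s→0} G(s); with 1 pole at the origin the limit diverges, so K_p = ∞.

infinity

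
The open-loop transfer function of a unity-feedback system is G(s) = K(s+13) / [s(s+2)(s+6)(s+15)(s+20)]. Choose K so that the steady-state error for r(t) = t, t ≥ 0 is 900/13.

The open loop has one pole at the origin → type 1 system.
K_v = lim_{s→0} s·G(s) = K·13 / (2·6·15·20) = (13/3600)·K.
e_ss = 1/K_v = 900/13 ⇒ K_v = 13/900 ⇒ K = (13/900)/(13/3600) = 4.

4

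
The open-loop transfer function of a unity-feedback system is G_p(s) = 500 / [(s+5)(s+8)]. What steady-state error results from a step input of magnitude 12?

No free integrators in G_p(s): this is a type 0 system.
K_p = lim_{s→0} G_p(s) = 500 / (5·8) = 12.5.
e_ss = 12/(1 + K_p) = 12/13.5 = 8/9.

8/9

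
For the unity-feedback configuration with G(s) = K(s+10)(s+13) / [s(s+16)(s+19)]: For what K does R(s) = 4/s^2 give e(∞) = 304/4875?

150

The open loop has one pole at the origin → type 1 system.
K_v = lim_{s→0} s·G(s) = K·10·13 / (16·19) = (65/152)·K.
e_ss = 4/K_v = 304/4875 ⇒ K_v = 4875/76 ⇒ K = (4875/76)/(65/152) = 150.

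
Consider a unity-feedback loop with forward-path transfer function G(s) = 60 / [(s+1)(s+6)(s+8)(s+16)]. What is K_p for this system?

5/64

G(s) has no factors of s in the denominator, so the system is type 0.
K_p = lim_{s→0} G(s) = 60 / (1·6·8·16) = 5/64.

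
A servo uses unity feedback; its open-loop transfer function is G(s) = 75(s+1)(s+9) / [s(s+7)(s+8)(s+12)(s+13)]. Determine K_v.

225/2912

G(s) has one factor of s in the denominator, so the system is type 1.
K_v = lim_{s→0} s·G(s) = 75·1·9 / (7·8·12·13) = 225/2912.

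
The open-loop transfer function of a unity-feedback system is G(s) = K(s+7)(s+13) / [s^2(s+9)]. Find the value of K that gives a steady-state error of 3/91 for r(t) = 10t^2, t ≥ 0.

60

G(s) has two factors of s in the denominator, so the system is type 2.
K_a = lim_{s→0} s^2·G(s) = K·7·13 / (9) = (91/9)·K.
e_ss = 20/K_a = 3/91 ⇒ K_a = 1820/3 ⇒ K = (1820/3)/(91/9) = 60.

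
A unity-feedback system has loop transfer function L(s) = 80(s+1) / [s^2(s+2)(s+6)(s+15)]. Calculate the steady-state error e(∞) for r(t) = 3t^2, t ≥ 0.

13.5

The open loop has two poles at the origin → type 2 system.
K_a = lim_{s→0} s^2·L(s) = 80·1 / (2·6·15) = 4/9.
r(t) = 3t^2 gives R(s) = 6/s^3.
e_ss = 6/K_a = 6/(4/9) = 13.5.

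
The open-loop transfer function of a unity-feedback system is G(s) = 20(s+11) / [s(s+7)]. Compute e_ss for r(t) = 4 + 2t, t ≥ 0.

7/110

G(s) has one factor of s in the denominator, so the system is type 1. By superposition:
  • 4: tracked with zero error.
  • 2t: e_ss = 2/K_v with K_v=220/7 → 7/110.
Total e_ss = 7/110.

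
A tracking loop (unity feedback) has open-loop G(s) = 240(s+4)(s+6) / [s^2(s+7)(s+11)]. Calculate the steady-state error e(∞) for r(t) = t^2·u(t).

Two free integrators in G(s): this is a type 2 system.
K_a = lim_{s→0} s^2·G(s) = 240·4·6 / (7·11) = 5760/77.
r(t) = t^2 gives R(s) = 2/s^3.
e_ss = 2/K_a = 2/(5760/77) = 77/2880.

77/2880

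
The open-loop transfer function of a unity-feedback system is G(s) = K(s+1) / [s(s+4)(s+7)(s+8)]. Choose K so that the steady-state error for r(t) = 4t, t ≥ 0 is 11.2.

80

The open loop has one pole at the origin → type 1 system.
K_v = lim_{s→0} s·G(s) = K·1 / (4·7·8) = (1/224)·K.
e_ss = 4/K_v = 11.2 ⇒ K_v = 5/14 ⇒ K = (5/14)/(1/224) = 80.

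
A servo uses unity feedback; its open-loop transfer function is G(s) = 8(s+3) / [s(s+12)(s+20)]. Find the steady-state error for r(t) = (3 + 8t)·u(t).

80

System type = 1 (one pole at s=0). Taking each input component in turn:
  • 3: tracked with zero error.
  • 8t: e_ss = 8/K_v with K_v=0.1 → 80.
Total e_ss = 80.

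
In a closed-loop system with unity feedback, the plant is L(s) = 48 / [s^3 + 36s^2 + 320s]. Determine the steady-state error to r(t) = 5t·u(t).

100/3

Lowest-order denominator term is 320s, so the open loop has 1 pole at the origin → type 1 system.
K_v = lim_{s→0} s·L(s) = 48 / 320 = 0.15.
e_ss = 5/K_v = 5/0.15 = 100/3.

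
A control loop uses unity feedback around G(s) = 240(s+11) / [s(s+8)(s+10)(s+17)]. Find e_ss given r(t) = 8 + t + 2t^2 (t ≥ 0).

infinity

G(s) has one factor of s in the denominator, so the system is type 1. By superposition:
  • 8: tracked with zero error.
  • t: e_ss = 1/K_v with K_v=33/17 → 17/33.
  • 2t^2: a type-1 system cannot track it, e_ss → ∞.
The unbounded component dominates.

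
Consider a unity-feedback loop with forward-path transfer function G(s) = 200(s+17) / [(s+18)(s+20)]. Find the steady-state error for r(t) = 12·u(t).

54/47

The open loop has no poles at the origin → type 0 system.
K_p = lim_{s→0} G(s) = 200·17 / (18·20) = 85/9.
e_ss = 12/(1 + K_p) = 12/(94/9) = 54/47.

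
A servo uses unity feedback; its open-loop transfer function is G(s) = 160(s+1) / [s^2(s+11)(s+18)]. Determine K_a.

G(s) has two factors of s in the denominator, so the system is type 2.
K_a = lim_{s→0} s^2·G(s) = 160·1 / (11·18) = 80/99.

80/99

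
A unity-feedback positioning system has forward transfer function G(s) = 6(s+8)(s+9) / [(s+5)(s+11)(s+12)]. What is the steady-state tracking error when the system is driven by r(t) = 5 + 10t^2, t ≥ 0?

infinity

G(s) has no factors of s in the denominator, so the system is type 0. Taking each input component in turn:
  • 5: e_ss = 5/(1+K_p) with K_p=36/55 → 275/91.
  • 10t^2: a type-0 system cannot track it, e_ss → ∞.
The unbounded component dominates.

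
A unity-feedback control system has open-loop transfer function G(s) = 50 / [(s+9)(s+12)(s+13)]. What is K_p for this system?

25/702

The open loop has no poles at the origin → type 0 system.
K_p = lim_{s→0} G(s) = 50 / (9·12·13) = 25/702.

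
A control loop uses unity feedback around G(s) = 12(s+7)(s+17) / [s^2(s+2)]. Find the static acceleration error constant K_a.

The open loop has two poles at the origin → type 2 system.
K_a = lim_{s→0} s^2·G(s) = 12·7·17 / (2) = 714.

714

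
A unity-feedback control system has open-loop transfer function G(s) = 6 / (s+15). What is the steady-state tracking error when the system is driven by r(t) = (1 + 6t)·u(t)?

G(s) has no factors of s in the denominator, so the system is type 0. By superposition:
  • 1: e_ss = 1/(1+K_p) with K_p=0.4 → 5/7.
  • 6t: a type-0 system cannot track it, e_ss → ∞.
The unbounded component dominates.

infinity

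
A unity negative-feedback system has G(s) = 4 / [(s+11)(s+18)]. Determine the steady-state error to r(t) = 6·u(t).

System type = 0 (no poles at s=0).
K_p = lim_{s→0} G(s) = 4 / (11·18) = 2/99.
e_ss = 6/(1 + K_p) = 6/(101/99) = 594/101.

594/101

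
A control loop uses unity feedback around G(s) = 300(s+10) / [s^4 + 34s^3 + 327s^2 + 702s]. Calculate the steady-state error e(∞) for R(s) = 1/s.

The denominator has no term below 702s — 1 pole at s=0, type 1.
K_p = ∞ for a type-1 system; e_ss to a step is zero.

0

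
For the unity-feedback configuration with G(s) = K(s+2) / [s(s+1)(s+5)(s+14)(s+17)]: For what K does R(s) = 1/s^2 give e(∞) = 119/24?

System type = 1 (one pole at s=0).
K_v = lim_{s→0} s·G(s) = K·2 / (1·5·14·17) = (1/595)·K.
e_ss = 1/K_v = 119/24 ⇒ K_v = 24/119 ⇒ K = (24/119)/(1/595) = 120.

120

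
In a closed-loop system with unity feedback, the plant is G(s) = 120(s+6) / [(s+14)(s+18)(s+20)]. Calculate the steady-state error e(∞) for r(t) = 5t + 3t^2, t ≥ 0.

The open loop has no poles at the origin → type 0 system. By superposition:
  • 5t: a type-0 system cannot track it, e_ss → ∞.
  • 3t^2: a type-0 system cannot track it, e_ss → ∞.
The unbounded component dominates.

infinity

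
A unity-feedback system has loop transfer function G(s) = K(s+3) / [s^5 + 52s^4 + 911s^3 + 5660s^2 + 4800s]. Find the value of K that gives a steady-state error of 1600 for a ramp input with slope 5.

5

Lowest-order denominator term is 4800s, so the open loop has 1 pole at the origin → type 1 system.
K_v = lim_{s→0} s·G(s) = K·3 / 4800 = (1/1600)·K.
e_ss = 5/K_v = 1600 ⇒ K_v = 1/320 ⇒ K = (1/320)/(1/1600) = 5.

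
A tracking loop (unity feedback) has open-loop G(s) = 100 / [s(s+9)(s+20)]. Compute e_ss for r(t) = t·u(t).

1.8

One free integrator in G(s): this is a type 1 system.
K_v = lim_{s→0} s·G(s) = 100 / (9·20) = 5/9.
e_ss = 1/K_v = 1/(5/9) = 1.8.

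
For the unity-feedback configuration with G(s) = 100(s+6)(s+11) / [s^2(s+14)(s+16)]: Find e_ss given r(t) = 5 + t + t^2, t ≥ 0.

Two free integrators in G(s): this is a type 2 system. Taking each input component in turn:
  • 5: tracked with zero error.
  • t: tracked with zero error.
  • t^2: e_ss = 2/K_a with K_a=825/28 → 56/825.
Total e_ss = 56/825.

56/825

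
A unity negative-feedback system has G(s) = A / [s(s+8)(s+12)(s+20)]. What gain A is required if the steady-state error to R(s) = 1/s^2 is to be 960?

One free integrator in G(s): this is a type 1 system.
K_v = lim_{s→0} s·G(s) = A / (8·12·20) = (1/1920)·A.
e_ss = 1/K_v = 960 ⇒ K_v = 1/960 ⇒ A = (1/960)/(1/1920) = 2.

2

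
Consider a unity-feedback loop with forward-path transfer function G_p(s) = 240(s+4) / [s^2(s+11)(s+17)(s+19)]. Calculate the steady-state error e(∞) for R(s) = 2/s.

The open loop has two poles at the origin → type 2 system.
K_p = ∞ for a type-2 system; e_ss to a step is zero.

0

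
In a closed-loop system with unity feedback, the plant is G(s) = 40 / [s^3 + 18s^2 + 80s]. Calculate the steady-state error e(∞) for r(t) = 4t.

Factoring s from the denominator leaves a polynomial with constant term 80, so the system is type 1.
K_v = lim_{s→0} s·G(s) = 40 / 80 = 0.5.
e_ss = 4/K_v = 4/0.5 = 8.

8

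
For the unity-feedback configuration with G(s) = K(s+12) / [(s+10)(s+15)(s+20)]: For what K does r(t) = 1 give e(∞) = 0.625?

150

The open loop has no poles at the origin → type 0 system.
K_p = lim_{s→0} G(s) = K·12 / (10·15·20) = 0.004·K.
e_ss = 1/(1 + K_p) = 0.625 ⇒ 1 + 0.004·K = 1.6 ⇒ K = 150.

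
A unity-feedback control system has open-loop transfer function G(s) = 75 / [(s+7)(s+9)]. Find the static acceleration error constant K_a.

0

No free integrators in G(s): this is a type 0 system.
K_a = lim_{s→0} s^2·G(s) = 0 (the extra factor of s kills the finite limit).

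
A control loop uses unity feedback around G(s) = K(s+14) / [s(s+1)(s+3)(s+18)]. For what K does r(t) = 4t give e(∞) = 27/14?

8

One free integrator in G(s): this is a type 1 system.
K_v = lim_{s→0} s·G(s) = K·14 / (1·3·18) = (7/27)·K.
e_ss = 4/K_v = 27/14 ⇒ K_v = 56/27 ⇒ K = (56/27)/(7/27) = 8.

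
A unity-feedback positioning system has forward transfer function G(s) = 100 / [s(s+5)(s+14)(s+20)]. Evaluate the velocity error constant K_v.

The open loop has one pole at the origin → type 1 system.
K_v = lim_{s→0} s·G(s) = 100 / (5·14·20) = 1/14.

1/14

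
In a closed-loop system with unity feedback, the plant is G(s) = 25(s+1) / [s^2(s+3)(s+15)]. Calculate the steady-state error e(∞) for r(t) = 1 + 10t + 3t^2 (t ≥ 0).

G(s) has two factors of s in the denominator, so the system is type 2. By superposition:
  • 1: tracked with zero error.
  • 10t: tracked with zero error.
  • 3t^2: e_ss = 6/K_a with K_a=5/9 → 10.8.
Total e_ss = 10.8.

10.8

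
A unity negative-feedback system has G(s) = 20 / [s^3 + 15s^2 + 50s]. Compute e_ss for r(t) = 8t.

Factoring s from the denominator leaves a polynomial with constant term 50, so the system is type 1.
K_v = lim_{s→0} s·G(s) = 20 / 50 = 0.4.
e_ss = 8/K_v = 8/0.4 = 20.

20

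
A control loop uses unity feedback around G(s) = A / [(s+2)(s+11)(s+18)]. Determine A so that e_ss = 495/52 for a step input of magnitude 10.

The open loop has no poles at the origin → type 0 system.
K_p = lim_{s→0} G(s) = A / (2·11·18) = (1/396)·A.
e_ss = 10/(1 + K_p) = 495/52 ⇒ 1 + (1/396)·A = 104/99 ⇒ A = 20.

20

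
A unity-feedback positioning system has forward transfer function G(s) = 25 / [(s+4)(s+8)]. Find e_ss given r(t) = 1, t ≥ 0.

32/57

System type = 0 (no poles at s=0).
K_p = lim_{s→0} G(s) = 25 / (4·8) = 25/32.
e_ss = 1/(1 + K_p) = 1/(57/32) = 32/57.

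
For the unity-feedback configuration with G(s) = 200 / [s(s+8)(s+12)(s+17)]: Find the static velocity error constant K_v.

G(s) has one factor of s in the denominator, so the system is type 1.
K_v = lim_{s→0} s·G(s) = 200 / (8·12·17) = 25/204.

25/204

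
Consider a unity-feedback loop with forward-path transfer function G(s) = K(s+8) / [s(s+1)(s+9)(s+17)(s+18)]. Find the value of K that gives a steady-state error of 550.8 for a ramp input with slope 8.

G(s) has one factor of s in the denominator, so the system is type 1.
K_v = lim_{s→0} s·G(s) = K·8 / (1·9·17·18) = (4/1377)·K.
e_ss = 8/K_v = 550.8 ⇒ K_v = 20/1377 ⇒ K = (20/1377)/(4/1377) = 5.

5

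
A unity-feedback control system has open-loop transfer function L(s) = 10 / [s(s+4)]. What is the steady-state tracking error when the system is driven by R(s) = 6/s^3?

The open loop has one pole at the origin → type 1 system.
For a type-1 system K_a = 0, so e_ss to a parabolic input is unbounded.

infinity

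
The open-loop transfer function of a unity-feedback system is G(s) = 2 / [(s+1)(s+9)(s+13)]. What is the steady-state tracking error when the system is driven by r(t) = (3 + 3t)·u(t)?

System type = 0 (no poles at s=0). By superposition:
  • 3: e_ss = 3/(1+K_p) with K_p=2/117 → 351/119.
  • 3t: a type-0 system cannot track it, e_ss → ∞.
The unbounded component dominates.

infinity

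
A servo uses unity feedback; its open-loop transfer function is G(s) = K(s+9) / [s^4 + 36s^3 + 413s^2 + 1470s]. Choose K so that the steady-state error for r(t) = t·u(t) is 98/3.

The denominator has no term below 1470s — 1 pole at s=0, type 1.
K_v = lim_{s→0} s·G(s) = K·9 / 1470 = (3/490)·K.
e_ss = 1/K_v = 98/3 ⇒ K_v = 3/98 ⇒ K = (3/98)/(3/490) = 5.

5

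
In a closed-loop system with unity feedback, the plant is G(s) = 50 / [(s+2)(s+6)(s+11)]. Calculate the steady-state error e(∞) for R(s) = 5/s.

330/91

No free integrators in G(s): this is a type 0 system.
K_p = lim_{s→0} G(s) = 50 / (2·6·11) = 25/66.
e_ss = 5/(1 + K_p) = 5/(91/66) = 330/91.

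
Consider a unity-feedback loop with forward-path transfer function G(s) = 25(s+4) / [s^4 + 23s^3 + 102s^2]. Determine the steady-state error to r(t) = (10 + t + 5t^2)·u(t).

The denominator has no term below 102s^2 — 2 poles at s=0, type 2. Treating each term separately:
  • 10: tracked with zero error.
  • t: tracked with zero error.
  • 5t^2: e_ss = 10/K_a with K_a=50/51 → 10.2.
Total e_ss = 10.2.

10.2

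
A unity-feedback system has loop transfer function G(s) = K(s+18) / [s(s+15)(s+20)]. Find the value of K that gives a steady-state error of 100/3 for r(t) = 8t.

4

G(s) has one factor of s in the denominator, so the system is type 1.
K_v = lim_{s→0} s·G(s) = K·18 / (15·20) = 0.06·K.
e_ss = 8/K_v = 100/3 ⇒ K_v = 0.24 ⇒ K = 0.24/0.06 = 4.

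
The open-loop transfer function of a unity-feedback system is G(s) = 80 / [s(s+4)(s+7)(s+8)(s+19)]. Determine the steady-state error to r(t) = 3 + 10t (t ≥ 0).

The open loop has one pole at the origin → type 1 system. Treating each term separately:
  • 3: tracked with zero error.
  • 10t: e_ss = 10/K_v with K_v=5/266 → 532.
Total e_ss = 532.

532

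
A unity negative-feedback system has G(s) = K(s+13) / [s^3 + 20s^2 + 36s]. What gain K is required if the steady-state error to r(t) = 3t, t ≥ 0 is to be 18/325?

150

The denominator has no term below 36s — 1 pole at s=0, type 1.
K_v = lim_{s→0} s·G(s) = K·13 / 36 = (13/36)·K.
e_ss = 3/K_v = 18/325 ⇒ K_v = 325/6 ⇒ K = (325/6)/(13/36) = 150.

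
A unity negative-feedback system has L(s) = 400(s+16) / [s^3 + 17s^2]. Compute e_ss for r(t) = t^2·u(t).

17/3200

Lowest-order denominator term is 17s^2, so the open loop has 2 poles at the origin → type 2 system.
K_a = lim_{s→0} s^2·L(s) = 400·16 / 17 = 6400/17.
r(t) = t^2 gives R(s) = 2/s^3.
e_ss = 2/K_a = 2/(6400/17) = 17/3200.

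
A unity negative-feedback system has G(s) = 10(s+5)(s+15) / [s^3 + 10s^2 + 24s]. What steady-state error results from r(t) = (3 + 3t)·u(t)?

0.096

Lowest-order denominator term is 24s, so the open loop has 1 pole at the origin → type 1 system. By superposition:
  • 3: tracked with zero error.
  • 3t: e_ss = 3/K_v with K_v=31.25 → 0.096.
Total e_ss = 0.096.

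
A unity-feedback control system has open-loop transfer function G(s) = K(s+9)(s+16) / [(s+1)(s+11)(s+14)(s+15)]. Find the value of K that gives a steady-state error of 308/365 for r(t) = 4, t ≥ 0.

G(s) has no factors of s in the denominator, so the system is type 0.
K_p = lim_{s→0} G(s) = K·9·16 / (1·11·14·15) = (24/385)·K.
e_ss = 4/(1 + K_p) = 308/365 ⇒ 1 + (24/385)·K = 365/77 ⇒ K = 60.

60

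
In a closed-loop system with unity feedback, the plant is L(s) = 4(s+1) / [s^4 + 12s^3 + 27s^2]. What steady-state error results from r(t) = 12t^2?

162

Lowest-order denominator term is 27s^2, so the open loop has 2 poles at the origin → type 2 system.
K_a = lim_{s→0} s^2·L(s) = 4·1 / 27 = 4/27.
r(t) = 12t^2 gives R(s) = 24/s^3.
e_ss = 24/K_a = 24/(4/27) = 162.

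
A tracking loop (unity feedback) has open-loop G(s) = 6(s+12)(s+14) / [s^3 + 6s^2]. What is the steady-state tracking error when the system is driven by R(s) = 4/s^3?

The denominator has no term below 6s^2 — 2 poles at s=0, type 2.
K_a = lim_{s→0} s^2·G(s) = 6·12·14 / 6 = 168.
r(t) = 2t^2 gives R(s) = 4/s^3.
e_ss = 4/K_a = 4/168 = 1/42.

1/42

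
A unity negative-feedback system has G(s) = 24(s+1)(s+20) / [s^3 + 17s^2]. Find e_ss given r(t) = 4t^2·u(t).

Factoring s^2 from the denominator leaves a polynomial with constant term 17, so the system is type 2.
K_a = lim_{s→0} s^2·G(s) = 24·1·20 / 17 = 480/17.
r(t) = 4t^2 gives R(s) = 8/s^3.
e_ss = 8/K_a = 8/(480/17) = 17/60.

17/60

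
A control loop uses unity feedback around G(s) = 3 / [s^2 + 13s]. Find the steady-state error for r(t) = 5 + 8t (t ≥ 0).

The denominator has no term below 13s — 1 pole at s=0, type 1. Treating each term separately:
  • 5: tracked with zero error.
  • 8t: e_ss = 8/K_v with K_v=3/13 → 104/3.
Total e_ss = 104/3.

104/3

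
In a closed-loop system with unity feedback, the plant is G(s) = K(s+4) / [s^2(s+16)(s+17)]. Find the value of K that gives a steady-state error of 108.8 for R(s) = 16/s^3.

System type = 2 (two poles at s=0).
K_a = lim_{s→0} s^2·G(s) = K·4 / (16·17) = (1/68)·K.
e_ss = 16/K_a = 108.8 ⇒ K_a = 5/34 ⇒ K = (5/34)/(1/68) = 10.

10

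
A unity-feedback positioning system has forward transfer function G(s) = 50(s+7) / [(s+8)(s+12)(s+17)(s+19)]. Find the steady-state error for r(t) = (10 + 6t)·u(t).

System type = 0 (no poles at s=0). By superposition:
  • 10: e_ss = 10/(1+K_p) with K_p=175/15504 → 155040/15679.
  • 6t: a type-0 system cannot track it, e_ss → ∞.
The unbounded component dominates.

infinity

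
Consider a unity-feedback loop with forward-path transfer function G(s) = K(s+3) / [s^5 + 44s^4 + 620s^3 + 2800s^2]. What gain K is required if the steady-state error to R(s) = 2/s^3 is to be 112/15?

The denominator has no term below 2800s^2 — 2 poles at s=0, type 2.
K_a = lim_{s→0} s^2·G(s) = K·3 / 2800 = (3/2800)·K.
e_ss = 2/K_a = 112/15 ⇒ K_a = 15/56 ⇒ K = (15/56)/(3/2800) = 250.

250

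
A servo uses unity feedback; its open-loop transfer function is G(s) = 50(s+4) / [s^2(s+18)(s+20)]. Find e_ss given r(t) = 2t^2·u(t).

The open loop has two poles at the origin → type 2 system.
K_a = lim_{s→0} s^2·G(s) = 50·4 / (18·20) = 5/9.
r(t) = 2t^2 gives R(s) = 4/s^3.
e_ss = 4/K_a = 4/(5/9) = 7.2.

7.2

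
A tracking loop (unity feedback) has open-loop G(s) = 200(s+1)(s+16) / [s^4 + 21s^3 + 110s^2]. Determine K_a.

320/11

Factoring s^2 from the denominator leaves a polynomial with constant term 110, so the system is type 2.
K_a = lim_{s→0} s^2·G(s) = 200·1·16 / 110 = 320/11.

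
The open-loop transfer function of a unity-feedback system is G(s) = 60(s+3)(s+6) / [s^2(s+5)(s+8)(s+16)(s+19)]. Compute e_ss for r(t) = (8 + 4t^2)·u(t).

2432/27

System type = 2 (two poles at s=0). Taking each input component in turn:
  • 8: tracked with zero error.
  • 4t^2: e_ss = 8/K_a with K_a=27/304 → 2432/27.
Total e_ss = 2432/27.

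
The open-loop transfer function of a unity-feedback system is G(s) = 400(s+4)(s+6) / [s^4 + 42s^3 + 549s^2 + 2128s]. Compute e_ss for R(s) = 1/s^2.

133/600

Lowest-order denominator term is 2128s, so the open loop has 1 pole at the origin → type 1 system.
K_v = lim_{s→0} s·G(s) = 400·4·6 / 2128 = 600/133.
e_ss = 1/K_v = 1/(600/133) = 133/600.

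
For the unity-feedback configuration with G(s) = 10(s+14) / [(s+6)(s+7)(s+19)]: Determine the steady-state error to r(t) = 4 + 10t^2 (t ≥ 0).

G(s) has no factors of s in the denominator, so the system is type 0. Treating each term separately:
  • 4: e_ss = 4/(1+K_p) with K_p=10/57 → 228/67.
  • 10t^2: a type-0 system cannot track it, e_ss → ∞.
The unbounded component dominates.

infinity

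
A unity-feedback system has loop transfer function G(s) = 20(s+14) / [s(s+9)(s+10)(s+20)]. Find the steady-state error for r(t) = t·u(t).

The open loop has one pole at the origin → type 1 system.
K_v = lim_{s→0} s·G(s) = 20·14 / (9·10·20) = 7/45.
e_ss = 1/K_v = 1/(7/45) = 45/7.

45/7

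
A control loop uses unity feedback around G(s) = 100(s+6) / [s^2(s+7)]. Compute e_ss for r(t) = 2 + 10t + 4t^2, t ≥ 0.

System type = 2 (two poles at s=0). Treating each term separately:
  • 2: tracked with zero error.
  • 10t: tracked with zero error.
  • 4t^2: e_ss = 8/K_a with K_a=600/7 → 7/75.
Total e_ss = 7/75.

7/75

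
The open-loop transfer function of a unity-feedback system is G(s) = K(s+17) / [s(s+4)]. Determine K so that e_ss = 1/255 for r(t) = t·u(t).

System type = 1 (one pole at s=0).
K_v = lim_{s→0} s·G(s) = K·17 / (4) = 4.25·K.
e_ss = 1/K_v = 1/255 ⇒ K_v = 255 ⇒ K = 255/4.25 = 60.

60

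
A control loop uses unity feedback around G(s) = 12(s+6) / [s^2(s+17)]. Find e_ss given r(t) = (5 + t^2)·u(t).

17/36

The open loop has two poles at the origin → type 2 system. Treating each term separately:
  • 5: tracked with zero error.
  • t^2: e_ss = 2/K_a with K_a=72/17 → 17/36.
Total e_ss = 17/36.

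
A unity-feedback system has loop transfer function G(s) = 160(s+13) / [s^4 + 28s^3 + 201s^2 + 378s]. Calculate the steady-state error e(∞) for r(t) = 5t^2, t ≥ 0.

infinity

The denominator has no term below 378s — 1 pole at s=0, type 1.
K_a = lim_{s→0} s^2·G(s) = 0; the steady-state error to this parabolic input grows without bound.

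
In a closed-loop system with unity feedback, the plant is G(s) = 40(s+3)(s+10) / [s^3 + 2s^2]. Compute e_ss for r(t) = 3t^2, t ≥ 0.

Lowest-order denominator term is 2s^2, so the open loop has 2 poles at the origin → type 2 system.
K_a = lim_{s→0} s^2·G(s) = 40·3·10 / 2 = 600.
r(t) = 3t^2 gives R(s) = 6/s^3.
e_ss = 6/K_a = 6/600 = 0.01.

0.01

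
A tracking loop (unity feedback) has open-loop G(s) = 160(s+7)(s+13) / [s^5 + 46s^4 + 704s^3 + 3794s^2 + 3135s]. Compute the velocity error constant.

2912/627

Factoring s from the denominator leaves a polynomial with constant term 3135, so the system is type 1.
K_v = lim_{s→0} s·G(s) = 160·7·13 / 3135 = 2912/627.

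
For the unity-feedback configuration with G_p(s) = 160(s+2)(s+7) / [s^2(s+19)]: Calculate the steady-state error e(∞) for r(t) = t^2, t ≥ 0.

System type = 2 (two poles at s=0).
K_a = lim_{s→0} s^2·G_p(s) = 160·2·7 / (19) = 2240/19.
r(t) = t^2 gives R(s) = 2/s^3.
e_ss = 2/K_a = 2/(2240/19) = 19/1120.

19/1120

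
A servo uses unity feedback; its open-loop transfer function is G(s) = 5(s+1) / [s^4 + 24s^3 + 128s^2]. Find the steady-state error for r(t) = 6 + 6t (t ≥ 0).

Lowest-order denominator term is 128s^2, so the open loop has 2 poles at the origin → type 2 system. Taking each input component in turn:
  • 6: tracked with zero error.
  • 6t: tracked with zero error.
Total e_ss = 0.

0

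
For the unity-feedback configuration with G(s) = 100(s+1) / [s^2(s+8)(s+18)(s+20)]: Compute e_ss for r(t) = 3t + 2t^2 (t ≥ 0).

115.2

The open loop has two poles at the origin → type 2 system. Treating each term separately:
  • 3t: tracked with zero error.
  • 2t^2: e_ss = 4/K_a with K_a=5/144 → 115.2.
Total e_ss = 115.2.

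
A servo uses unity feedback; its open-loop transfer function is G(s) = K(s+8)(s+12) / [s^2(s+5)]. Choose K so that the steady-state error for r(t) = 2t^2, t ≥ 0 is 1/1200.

G(s) has two factors of s in the denominator, so the system is type 2.
K_a = lim_{s→0} s^2·G(s) = K·8·12 / (5) = 19.2·K.
e_ss = 4/K_a = 1/1200 ⇒ K_a = 4800 ⇒ K = 4800/19.2 = 250.

250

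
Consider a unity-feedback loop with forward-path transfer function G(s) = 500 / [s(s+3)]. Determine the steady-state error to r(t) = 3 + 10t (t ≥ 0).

0.06

System type = 1 (one pole at s=0). Treating each term separately:
  • 3: tracked with zero error.
  • 10t: e_ss = 10/K_v with K_v=500/3 → 0.06.
Total e_ss = 0.06.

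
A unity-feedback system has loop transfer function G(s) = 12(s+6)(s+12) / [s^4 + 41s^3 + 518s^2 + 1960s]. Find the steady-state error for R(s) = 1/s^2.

The denominator has no term below 1960s — 1 pole at s=0, type 1.
K_v = lim_{s→0} s·G(s) = 12·6·12 / 1960 = 108/245.
e_ss = 1/K_v = 1/(108/245) = 245/108.

245/108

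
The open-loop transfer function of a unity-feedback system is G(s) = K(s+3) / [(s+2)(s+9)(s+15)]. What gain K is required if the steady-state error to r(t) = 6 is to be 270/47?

4

The open loop has no poles at the origin → type 0 system.
K_p = lim_{s→0} G(s) = K·3 / (2·9·15) = (1/90)·K.
e_ss = 6/(1 + K_p) = 270/47 ⇒ 1 + (1/90)·K = 47/45 ⇒ K = 4.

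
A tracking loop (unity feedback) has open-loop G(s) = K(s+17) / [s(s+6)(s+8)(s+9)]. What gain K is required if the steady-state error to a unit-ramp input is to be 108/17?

4

System type = 1 (one pole at s=0).
K_v = lim_{s→0} s·G(s) = K·17 / (6·8·9) = (17/432)·K.
e_ss = 1/K_v = 108/17 ⇒ K_v = 17/108 ⇒ K = (17/108)/(17/432) = 4.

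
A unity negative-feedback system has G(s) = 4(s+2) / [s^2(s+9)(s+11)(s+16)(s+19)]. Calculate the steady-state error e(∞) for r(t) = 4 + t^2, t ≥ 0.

7524

Two free integrators in G(s): this is a type 2 system. Taking each input component in turn:
  • 4: tracked with zero error.
  • t^2: e_ss = 2/K_a with K_a=1/3762 → 7524.
Total e_ss = 7524.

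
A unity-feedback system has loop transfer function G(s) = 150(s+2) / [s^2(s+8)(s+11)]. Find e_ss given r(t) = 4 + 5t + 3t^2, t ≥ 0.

1.76

Two free integrators in G(s): this is a type 2 system. Treating each term separately:
  • 4: tracked with zero error.
  • 5t: tracked with zero error.
  • 3t^2: e_ss = 6/K_a with K_a=75/22 → 1.76.
Total e_ss = 1.76.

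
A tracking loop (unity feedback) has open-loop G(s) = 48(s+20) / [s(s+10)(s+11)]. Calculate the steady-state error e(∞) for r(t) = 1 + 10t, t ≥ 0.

55/48

One free integrator in G(s): this is a type 1 system. Treating each term separately:
  • 1: tracked with zero error.
  • 10t: e_ss = 10/K_v with K_v=96/11 → 55/48.
Total e_ss = 55/48.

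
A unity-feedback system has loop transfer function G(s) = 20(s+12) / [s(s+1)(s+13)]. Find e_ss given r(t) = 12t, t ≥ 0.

0.65

System type = 1 (one pole at s=0).
K_v = lim_{s→0} s·G(s) = 20·12 / (1·13) = 240/13.
e_ss = 12/K_v = 12/(240/13) = 0.65.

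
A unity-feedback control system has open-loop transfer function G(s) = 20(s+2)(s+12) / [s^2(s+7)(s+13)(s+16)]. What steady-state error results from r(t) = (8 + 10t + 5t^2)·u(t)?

G(s) has two factors of s in the denominator, so the system is type 2. By superposition:
  • 8: tracked with zero error.
  • 10t: tracked with zero error.
  • 5t^2: e_ss = 10/K_a with K_a=30/91 → 91/3.
Total e_ss = 91/3.

91/3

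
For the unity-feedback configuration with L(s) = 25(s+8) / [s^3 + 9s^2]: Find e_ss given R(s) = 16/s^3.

0.72

Factoring s^2 from the denominator leaves a polynomial with constant term 9, so the system is type 2.
K_a = lim_{s→0} s^2·L(s) = 25·8 / 9 = 200/9.
r(t) = 8t^2 gives R(s) = 16/s^3.
e_ss = 16/K_a = 16/(200/9) = 0.72.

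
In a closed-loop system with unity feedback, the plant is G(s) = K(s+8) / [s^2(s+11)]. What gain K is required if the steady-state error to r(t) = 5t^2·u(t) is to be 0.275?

Two free integrators in G(s): this is a type 2 system.
K_a = lim_{s→0} s^2·G(s) = K·8 / (11) = (8/11)·K.
e_ss = 10/K_a = 0.275 ⇒ K_a = 400/11 ⇒ K = (400/11)/(8/11) = 50.

50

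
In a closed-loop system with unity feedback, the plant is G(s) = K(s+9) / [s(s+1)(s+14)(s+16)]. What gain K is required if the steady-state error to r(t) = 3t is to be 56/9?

System type = 1 (one pole at s=0).
K_v = lim_{s→0} s·G(s) = K·9 / (1·14·16) = (9/224)·K.
e_ss = 3/K_v = 56/9 ⇒ K_v = 27/56 ⇒ K = (27/56)/(9/224) = 12.

12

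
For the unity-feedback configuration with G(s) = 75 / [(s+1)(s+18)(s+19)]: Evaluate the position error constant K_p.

G(s) has no factors of s in the denominator, so the system is type 0.
K_p = lim_{s→0} G(s) = 75 / (1·18·19) = 25/114.

25/114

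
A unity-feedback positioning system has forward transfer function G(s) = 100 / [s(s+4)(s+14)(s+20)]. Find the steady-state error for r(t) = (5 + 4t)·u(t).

44.8

The open loop has one pole at the origin → type 1 system. Treating each term separately:
  • 5: tracked with zero error.
  • 4t: e_ss = 4/K_v with K_v=5/56 → 44.8.
Total e_ss = 44.8.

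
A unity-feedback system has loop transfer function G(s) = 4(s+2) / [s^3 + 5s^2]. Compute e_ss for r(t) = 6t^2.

Lowest-order denominator term is 5s^2, so the open loop has 2 poles at the origin → type 2 system.
K_a = lim_{s→0} s^2·G(s) = 4·2 / 5 = 1.6.
r(t) = 6t^2 gives R(s) = 12/s^3.
e_ss = 12/K_a = 12/1.6 = 7.5.

7.5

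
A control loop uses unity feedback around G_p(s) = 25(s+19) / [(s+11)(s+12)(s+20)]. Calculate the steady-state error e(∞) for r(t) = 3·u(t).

No free integrators in G_p(s): this is a type 0 system.
K_p = lim_{s→0} G_p(s) = 25·19 / (11·12·20) = 95/528.
e_ss = 3/(1 + K_p) = 3/(623/528) = 1584/623.

1584/623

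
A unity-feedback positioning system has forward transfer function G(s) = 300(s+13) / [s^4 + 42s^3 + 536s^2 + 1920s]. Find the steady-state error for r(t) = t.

Lowest-order denominator term is 1920s, so the open loop has 1 pole at the origin → type 1 system.
K_v = lim_{s→0} s·G(s) = 300·13 / 1920 = 65/32.
e_ss = 1/K_v = 1/(65/32) = 32/65.

32/65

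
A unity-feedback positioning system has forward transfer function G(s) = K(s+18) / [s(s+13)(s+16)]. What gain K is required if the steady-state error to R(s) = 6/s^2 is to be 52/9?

System type = 1 (one pole at s=0).
K_v = lim_{s→0} s·G(s) = K·18 / (13·16) = (9/104)·K.
e_ss = 6/K_v = 52/9 ⇒ K_v = 27/26 ⇒ K = (27/26)/(9/104) = 12.

12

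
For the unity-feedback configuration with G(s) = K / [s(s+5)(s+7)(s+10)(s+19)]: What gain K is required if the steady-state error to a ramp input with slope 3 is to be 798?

The open loop has one pole at the origin → type 1 system.
K_v = lim_{s→0} s·G(s) = K / (5·7·10·19) = (1/6650)·K.
e_ss = 3/K_v = 798 ⇒ K_v = 1/266 ⇒ K = (1/266)/(1/6650) = 25.

25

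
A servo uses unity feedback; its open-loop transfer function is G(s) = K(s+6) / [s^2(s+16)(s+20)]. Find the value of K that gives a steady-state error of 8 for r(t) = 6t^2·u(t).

G(s) has two factors of s in the denominator, so the system is type 2.
K_a = lim_{s→0} s^2·G(s) = K·6 / (16·20) = (3/160)·K.
e_ss = 12/K_a = 8 ⇒ K_a = 1.5 ⇒ K = 1.5/(3/160) = 80.

80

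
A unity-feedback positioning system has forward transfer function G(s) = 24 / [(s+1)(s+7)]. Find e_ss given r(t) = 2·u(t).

14/31

No free integrators in G(s): this is a type 0 system.
K_p = lim_{s→0} G(s) = 24 / (1·7) = 24/7.
e_ss = 2/(1 + K_p) = 2/(31/7) = 14/31.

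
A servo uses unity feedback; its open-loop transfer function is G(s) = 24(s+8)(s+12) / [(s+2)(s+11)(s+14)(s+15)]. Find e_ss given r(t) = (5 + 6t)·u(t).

infinity

No free integrators in G(s): this is a type 0 system. By superposition:
  • 5: e_ss = 5/(1+K_p) with K_p=192/385 → 1925/577.
  • 6t: a type-0 system cannot track it, e_ss → ∞.
The unbounded component dominates.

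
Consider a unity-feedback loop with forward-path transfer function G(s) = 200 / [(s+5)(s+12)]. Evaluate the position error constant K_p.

System type = 0 (no poles at s=0).
K_p = lim_{s→0} G(s) = 200 / (5·12) = 10/3.

10/3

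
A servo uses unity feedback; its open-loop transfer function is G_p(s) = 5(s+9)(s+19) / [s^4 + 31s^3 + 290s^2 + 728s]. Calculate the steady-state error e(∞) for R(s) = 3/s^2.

728/285

The denominator has no term below 728s — 1 pole at s=0, type 1.
K_v = lim_{s→0} s·G_p(s) = 5·9·19 / 728 = 855/728.
e_ss = 3/K_v = 3/(855/728) = 728/285.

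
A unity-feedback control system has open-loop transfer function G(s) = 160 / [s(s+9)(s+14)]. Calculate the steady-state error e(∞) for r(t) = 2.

0

The open loop has one pole at the origin → type 1 system.
A type-1 system has K_p = ∞, so it tracks a step input with zero steady-state error.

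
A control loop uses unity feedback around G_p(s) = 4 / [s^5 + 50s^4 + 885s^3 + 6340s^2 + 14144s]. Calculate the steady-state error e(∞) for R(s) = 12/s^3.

infinity

The denominator has no term below 14144s — 1 pole at s=0, type 1.
K_a = lim_{s→0} s^2·G_p(s) = 0; the steady-state error to this parabolic input grows without bound.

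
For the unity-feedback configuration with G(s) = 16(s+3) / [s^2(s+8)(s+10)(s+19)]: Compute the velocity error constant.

K_v = lim_{s→0} s·G(s); with 2 poles at the origin the limit diverges, so K_v = ∞.

infinity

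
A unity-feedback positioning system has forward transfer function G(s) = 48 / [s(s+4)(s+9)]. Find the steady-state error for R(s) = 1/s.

0

System type = 1 (one pole at s=0).
K_p = ∞ for a type-1 system; e_ss to a step is zero.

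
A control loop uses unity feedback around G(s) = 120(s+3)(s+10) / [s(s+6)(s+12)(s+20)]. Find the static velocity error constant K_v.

One free integrator in G(s): this is a type 1 system.
K_v = lim_{s→0} s·G(s) = 120·3·10 / (6·12·20) = 2.5.

2.5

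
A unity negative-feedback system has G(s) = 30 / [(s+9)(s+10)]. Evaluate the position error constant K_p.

1/3

G(s) has no factors of s in the denominator, so the system is type 0.
K_p = lim_{s→0} G(s) = 30 / (9·10) = 1/3.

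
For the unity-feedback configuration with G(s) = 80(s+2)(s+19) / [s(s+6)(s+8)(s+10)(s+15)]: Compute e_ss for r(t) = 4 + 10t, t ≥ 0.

450/19

One free integrator in G(s): this is a type 1 system. Taking each input component in turn:
  • 4: tracked with zero error.
  • 10t: e_ss = 10/K_v with K_v=19/45 → 450/19.
Total e_ss = 450/19.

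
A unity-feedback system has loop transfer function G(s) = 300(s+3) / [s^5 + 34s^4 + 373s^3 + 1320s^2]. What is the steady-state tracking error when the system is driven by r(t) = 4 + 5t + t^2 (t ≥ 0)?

Lowest-order denominator term is 1320s^2, so the open loop has 2 poles at the origin → type 2 system. Taking each input component in turn:
  • 4: tracked with zero error.
  • 5t: tracked with zero error.
  • t^2: e_ss = 2/K_a with K_a=15/22 → 44/15.
Total e_ss = 44/15.

44/15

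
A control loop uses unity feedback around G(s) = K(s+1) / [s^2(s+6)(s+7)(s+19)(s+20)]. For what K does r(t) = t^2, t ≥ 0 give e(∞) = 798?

40

The open loop has two poles at the origin → type 2 system.
K_a = lim_{s→0} s^2·G(s) = K·1 / (6·7·19·20) = (1/15960)·K.
e_ss = 2/K_a = 798 ⇒ K_a = 1/399 ⇒ K = (1/399)/(1/15960) = 40.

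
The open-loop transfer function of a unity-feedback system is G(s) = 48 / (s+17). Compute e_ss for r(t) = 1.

The open loop has no poles at the origin → type 0 system.
K_p = lim_{s→0} G(s) = 48 / (17) = 48/17.
e_ss = 1/(1 + K_p) = 1/(65/17) = 17/65.

17/65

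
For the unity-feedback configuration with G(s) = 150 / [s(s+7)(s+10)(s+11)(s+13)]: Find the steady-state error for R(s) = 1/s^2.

1001/15

The open loop has one pole at the origin → type 1 system.
K_v = lim_{s→0} s·G(s) = 150 / (7·10·11·13) = 15/1001.
e_ss = 1/K_v = 1/(15/1001) = 1001/15.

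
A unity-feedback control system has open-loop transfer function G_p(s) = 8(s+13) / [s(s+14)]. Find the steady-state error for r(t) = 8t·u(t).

G_p(s) has one factor of s in the denominator, so the system is type 1.
K_v = lim_{s→0} s·G_p(s) = 8·13 / (14) = 52/7.
e_ss = 8/K_v = 8/(52/7) = 14/13.

14/13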